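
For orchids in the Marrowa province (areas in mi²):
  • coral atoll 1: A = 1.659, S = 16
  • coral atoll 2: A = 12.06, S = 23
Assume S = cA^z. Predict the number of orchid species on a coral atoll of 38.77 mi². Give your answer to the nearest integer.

28

z = ln(23/16) / ln(12.06/1.659) = 0.3629 / 1.9837 = 0.1829
c = 16 / 1.659^0.1829 = 16 / 1.097 = 14.58
S₃ = 14.58 × 38.77^0.1829 = 14.58 × 1.953 ≈ 28.48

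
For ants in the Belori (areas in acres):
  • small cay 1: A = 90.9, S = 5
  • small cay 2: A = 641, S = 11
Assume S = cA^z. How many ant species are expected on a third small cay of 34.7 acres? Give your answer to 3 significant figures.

3.39

z = ln(11/5) / ln(641/90.9) = 0.7885 / 1.9533 = 0.4037
c = 5 / 90.9^0.4037 = 5 / 6.174 = 0.8098
S₃ = 0.8098 × 34.7^0.4037 = 0.8098 × 4.186 ≈ 3.39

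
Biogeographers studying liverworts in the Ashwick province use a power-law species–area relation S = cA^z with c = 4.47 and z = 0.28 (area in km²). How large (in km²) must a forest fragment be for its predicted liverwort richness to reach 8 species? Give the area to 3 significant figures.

8 = 4.47 × A^0.28  ⇒  A^0.28 = 8/4.47 = 1.79
ln A = ln(1.79) / 0.28 = 0.5821 / 0.28 = 2.0788
A = e^2.0788 ≈ 7.995 km²

7.99 km²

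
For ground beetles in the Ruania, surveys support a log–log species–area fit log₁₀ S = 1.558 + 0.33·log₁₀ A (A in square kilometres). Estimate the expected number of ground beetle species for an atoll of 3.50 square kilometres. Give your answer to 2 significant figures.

55

S = 36.14 × 3.5^0.33
ln S = ln 36.14 + 0.33 × ln 3.5 = 3.5874 + 0.33 × 1.2528 = 4.0008
S = e^4.0008 ≈ 54.64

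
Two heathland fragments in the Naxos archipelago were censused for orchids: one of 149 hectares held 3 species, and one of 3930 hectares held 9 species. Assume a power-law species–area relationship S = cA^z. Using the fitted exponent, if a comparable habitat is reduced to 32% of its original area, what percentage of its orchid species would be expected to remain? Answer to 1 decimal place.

68.2%

z = ln(9/3) / ln(3930/149) = 1.0986 / 3.2724 = 0.3357
S_new/S_old = (A_new/A_old)^z = 0.32^0.3357 = exp(0.3357 × -1.1394) = 0.6821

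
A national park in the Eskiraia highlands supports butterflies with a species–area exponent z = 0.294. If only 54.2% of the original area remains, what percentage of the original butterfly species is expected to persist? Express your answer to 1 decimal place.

83.5%

S_new/S_old = (A_new/A_old)^z = 0.542^0.294
= exp(0.294 × ln 0.542) = exp(0.294 × -0.6125) = exp(-0.1801) ≈ 0.8352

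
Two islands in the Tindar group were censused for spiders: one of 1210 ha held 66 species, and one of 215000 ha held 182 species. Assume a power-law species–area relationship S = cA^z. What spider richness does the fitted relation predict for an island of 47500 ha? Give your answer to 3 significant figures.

z = ln(182/66) / ln(215000/1210) = 1.0144 / 5.1800 = 0.1958
c = 66 / 1210^0.1958 = 66 / 4.015 = 16.44
S₃ = 16.44 × 47500^0.1958 = 16.44 × 8.237 ≈ 135.4

135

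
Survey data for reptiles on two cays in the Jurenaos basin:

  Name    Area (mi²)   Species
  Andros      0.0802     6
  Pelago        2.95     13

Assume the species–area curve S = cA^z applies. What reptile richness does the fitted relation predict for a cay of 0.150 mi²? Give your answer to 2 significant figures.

z = ln(13/6) / ln(2.95/0.0802) = 0.7732 / 3.6050 = 0.2145
c = 6 / 0.0802^0.2145 = 6 / 0.5821 = 10.31
S₃ = 10.31 × 0.15^0.2145 = 10.31 × 0.6657 ≈ 6.862

6.9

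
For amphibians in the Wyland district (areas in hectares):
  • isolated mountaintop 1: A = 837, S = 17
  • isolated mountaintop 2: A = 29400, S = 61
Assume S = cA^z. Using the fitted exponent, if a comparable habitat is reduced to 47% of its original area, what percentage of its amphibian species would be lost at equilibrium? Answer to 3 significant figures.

23.7%

z = ln(61/17) / ln(29400/837) = 1.2777 / 3.5589 = 0.3590
S_new/S_old = (A_new/A_old)^z = 0.47^0.3590 = exp(0.3590 × -0.7550) = 0.7626
Fraction lost = 1 − 0.7626 = 0.2374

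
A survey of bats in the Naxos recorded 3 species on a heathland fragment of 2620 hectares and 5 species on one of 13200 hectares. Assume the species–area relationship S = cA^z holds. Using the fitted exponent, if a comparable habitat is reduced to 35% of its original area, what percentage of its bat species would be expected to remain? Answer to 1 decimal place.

71.8%

z = ln(5/3) / ln(13200/2620) = 0.5108 / 1.6170 = 0.3159
S_new/S_old = (A_new/A_old)^z = 0.35^0.3159 = exp(0.3159 × -1.0498) = 0.7177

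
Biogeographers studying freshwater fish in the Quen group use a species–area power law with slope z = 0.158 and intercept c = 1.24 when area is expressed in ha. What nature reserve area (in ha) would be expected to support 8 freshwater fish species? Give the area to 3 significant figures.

133000 ha

8 = 1.24 × A^0.158  ⇒  A^0.158 = 8/1.24 = 6.452
ln A = ln(6.452) / 0.158 = 1.8643 / 0.158 = 11.7996
A = e^11.7996 ≈ 133193 ha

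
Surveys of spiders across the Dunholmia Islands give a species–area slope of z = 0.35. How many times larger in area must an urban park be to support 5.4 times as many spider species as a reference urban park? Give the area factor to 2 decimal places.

123.75

(A₂/A₁)^0.35 = 5.4, so A₂/A₁ = 5.4^(1/0.35) = 5.4^2.857
ln(A₂/A₁) = ln 5.4 / 0.35 = 1.6864 / 0.35 = 4.8183
A₂/A₁ = e^4.8183 ≈ 123.8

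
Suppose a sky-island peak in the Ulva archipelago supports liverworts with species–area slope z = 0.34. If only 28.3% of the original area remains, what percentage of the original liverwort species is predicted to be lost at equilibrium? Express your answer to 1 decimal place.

34.9%

S_new/S_old = (A_new/A_old)^z = 0.283^0.34
= exp(0.34 × ln 0.283) = exp(0.34 × -1.2623) = exp(-0.4292) ≈ 0.651
Fraction lost = 1 − 0.651 = 0.349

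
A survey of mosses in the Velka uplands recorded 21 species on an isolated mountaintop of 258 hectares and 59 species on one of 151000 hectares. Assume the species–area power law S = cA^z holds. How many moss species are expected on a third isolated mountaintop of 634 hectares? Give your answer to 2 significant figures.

z = ln(59/21) / ln(151000/258) = 1.0330 / 6.3721 = 0.1621
c = 21 / 258^0.1621 = 21 / 2.46 = 8.536
S₃ = 8.536 × 634^0.1621 = 8.536 × 2.846 ≈ 24.3

24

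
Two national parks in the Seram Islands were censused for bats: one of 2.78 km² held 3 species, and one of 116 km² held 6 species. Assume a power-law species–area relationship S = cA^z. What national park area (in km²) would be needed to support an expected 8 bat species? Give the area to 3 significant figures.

546 km²

z = ln(6/3) / ln(116/2.78) = 0.6931 / 3.7311 = 0.1858
c = 3 / 2.78^0.1858 = 3 / 1.209 = 2.481
A = (8/2.481)^(1/0.1858) ⇒ ln A = ln(3.224)/0.1858 = 6.3022
A = e^6.3022 ≈ 545.7 km²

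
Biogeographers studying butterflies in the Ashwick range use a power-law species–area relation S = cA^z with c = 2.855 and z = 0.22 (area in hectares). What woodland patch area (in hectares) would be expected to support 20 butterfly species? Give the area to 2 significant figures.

7000 hectares

20 = 2.855 × A^0.22  ⇒  A^0.22 = 20/2.855 = 7.005
ln A = ln(7.005) / 0.22 = 1.9467 / 0.22 = 8.8485
A = e^8.8485 ≈ 6964 hectares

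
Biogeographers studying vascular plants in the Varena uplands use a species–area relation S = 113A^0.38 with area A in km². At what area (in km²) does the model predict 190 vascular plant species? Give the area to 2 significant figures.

3.9 km²

190 = 113 × A^0.38  ⇒  A^0.38 = 190/113 = 1.681
ln A = ln(1.681) / 0.38 = 0.5196 / 0.38 = 1.3675
A = e^1.3675 ≈ 3.925 km²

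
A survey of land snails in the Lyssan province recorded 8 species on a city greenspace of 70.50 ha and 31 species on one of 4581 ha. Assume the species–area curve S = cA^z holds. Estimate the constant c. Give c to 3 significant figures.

2.01

z = ln(S₂/S₁) / ln(A₂/A₁) = ln(31/8) / ln(4581/70.5) = 1.3545 / 4.1741 = 0.3245
c = S₁ / A₁^z = 8 / 70.5^0.3245 = 8 / 3.979 = 2.011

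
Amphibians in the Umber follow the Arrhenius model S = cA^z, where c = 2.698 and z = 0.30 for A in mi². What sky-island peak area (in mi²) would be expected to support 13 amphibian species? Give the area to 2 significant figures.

13 = 2.698 × A^0.3  ⇒  A^0.3 = 13/2.698 = 4.818
ln A = ln(4.818) / 0.3 = 1.5724 / 0.3 = 5.2415
A = e^5.2415 ≈ 188.9 mi²

190 mi²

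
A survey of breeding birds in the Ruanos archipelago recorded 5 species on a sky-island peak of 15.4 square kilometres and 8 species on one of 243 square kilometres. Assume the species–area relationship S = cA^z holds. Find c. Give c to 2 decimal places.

3.14

z = ln(S₂/S₁) / ln(A₂/A₁) = ln(8/5) / ln(243/15.4) = 0.4700 / 2.7587 = 0.1704
c = S₁ / A₁^z = 5 / 15.4^0.1704 = 5 / 1.593 = 3.138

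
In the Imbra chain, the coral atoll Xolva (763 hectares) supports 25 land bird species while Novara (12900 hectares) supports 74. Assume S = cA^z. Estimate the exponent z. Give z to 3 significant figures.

0.384

Taking logs: ln S = ln c + z ln A, so z = (ln S₂ − ln S₁)/(ln A₂ − ln A₁).
z = ln(74/25) / ln(12900/763) = ln(2.96) / ln(16.91) = 1.0852 / 2.8277 = 0.3838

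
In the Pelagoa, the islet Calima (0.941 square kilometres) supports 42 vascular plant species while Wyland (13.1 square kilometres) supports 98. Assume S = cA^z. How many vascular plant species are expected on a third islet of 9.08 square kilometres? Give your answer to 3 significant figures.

z = ln(98/42) / ln(13.1/0.941) = 0.8473 / 2.6334 = 0.3217
c = 42 / 0.941^0.3217 = 42 / 0.9806 = 42.83
S₃ = 42.83 × 9.08^0.3217 = 42.83 × 2.034 ≈ 87.1

87.1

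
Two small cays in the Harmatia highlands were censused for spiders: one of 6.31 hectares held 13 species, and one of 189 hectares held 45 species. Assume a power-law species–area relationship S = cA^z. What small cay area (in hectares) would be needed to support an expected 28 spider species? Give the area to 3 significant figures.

z = ln(45/13) / ln(189/6.31) = 1.2417 / 3.3996 = 0.3653
c = 13 / 6.31^0.3653 = 13 / 1.96 = 6.633
A = (28/6.633)^(1/0.3653) ⇒ ln A = ln(4.221)/0.3653 = 3.9428
A = e^3.9428 ≈ 51.56 hectares

51.6 hectares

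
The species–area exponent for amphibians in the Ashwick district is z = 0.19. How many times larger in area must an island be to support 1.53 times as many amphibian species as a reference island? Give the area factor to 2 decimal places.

9.38

(A₂/A₁)^0.19 = 1.53, so A₂/A₁ = 1.53^(1/0.19) = 1.53^5.263
ln(A₂/A₁) = ln 1.53 / 0.19 = 0.4253 / 0.19 = 2.2383
A₂/A₁ = e^2.2383 ≈ 9.377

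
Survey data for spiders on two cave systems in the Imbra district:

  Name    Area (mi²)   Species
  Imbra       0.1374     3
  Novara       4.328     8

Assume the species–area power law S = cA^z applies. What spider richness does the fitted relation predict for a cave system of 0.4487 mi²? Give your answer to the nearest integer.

z = ln(8/3) / ln(4.328/0.1374) = 0.9808 / 3.4500 = 0.2843
c = 3 / 0.1374^0.2843 = 3 / 0.5688 = 5.275
S₃ = 5.275 × 0.4487^0.2843 = 5.275 × 0.7963 ≈ 4.2

4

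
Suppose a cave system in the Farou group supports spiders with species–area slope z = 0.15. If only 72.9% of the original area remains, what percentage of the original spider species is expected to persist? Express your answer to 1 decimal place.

S_new/S_old = (A_new/A_old)^z = 0.729^0.15
= exp(0.15 × ln 0.729) = exp(0.15 × -0.3161) = exp(-0.0474) ≈ 0.9537

95.4%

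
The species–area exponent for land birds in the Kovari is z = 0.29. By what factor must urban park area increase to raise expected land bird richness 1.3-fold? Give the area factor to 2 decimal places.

2.47

(A₂/A₁)^0.29 = 1.3, so A₂/A₁ = 1.3^(1/0.29) = 1.3^3.448
ln(A₂/A₁) = ln 1.3 / 0.29 = 0.2624 / 0.29 = 0.9047
A₂/A₁ = e^0.9047 ≈ 2.471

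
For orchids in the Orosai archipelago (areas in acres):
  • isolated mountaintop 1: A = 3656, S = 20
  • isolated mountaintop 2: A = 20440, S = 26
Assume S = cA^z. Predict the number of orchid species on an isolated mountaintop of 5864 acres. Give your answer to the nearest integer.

21

z = ln(26/20) / ln(20440/3656) = 0.2624 / 1.7211 = 0.1524
c = 20 / 3656^0.1524 = 20 / 3.493 = 5.727
S₃ = 5.727 × 5864^0.1524 = 5.727 × 3.753 ≈ 21.49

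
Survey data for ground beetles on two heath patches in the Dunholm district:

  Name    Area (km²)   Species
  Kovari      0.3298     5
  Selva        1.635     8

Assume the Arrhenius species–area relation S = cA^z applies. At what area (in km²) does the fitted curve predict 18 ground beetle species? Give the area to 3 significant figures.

25.9 km²

z = ln(8/5) / ln(1.635/0.3298) = 0.4700 / 1.6009 = 0.2936
c = 5 / 0.3298^0.2936 = 5 / 0.722 = 6.925
A = (18/6.925)^(1/0.2936) ⇒ ln A = ln(2.599)/0.2936 = 3.2538
A = e^3.2538 ≈ 25.89 km²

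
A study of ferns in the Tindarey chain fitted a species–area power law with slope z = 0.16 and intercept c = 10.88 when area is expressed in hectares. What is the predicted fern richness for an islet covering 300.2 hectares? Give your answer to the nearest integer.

S = 10.88 × 300.2^0.16 = 10.88 × 2.491 ≈ 27.1

27 species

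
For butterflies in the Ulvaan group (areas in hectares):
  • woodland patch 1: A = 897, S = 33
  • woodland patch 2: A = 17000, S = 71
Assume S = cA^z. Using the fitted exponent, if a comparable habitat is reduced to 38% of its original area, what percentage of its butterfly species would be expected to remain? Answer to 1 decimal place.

77.7%

z = ln(71/33) / ln(17000/897) = 0.7662 / 2.9419 = 0.2604
S_new/S_old = (A_new/A_old)^z = 0.38^0.2604 = exp(0.2604 × -0.9676) = 0.7773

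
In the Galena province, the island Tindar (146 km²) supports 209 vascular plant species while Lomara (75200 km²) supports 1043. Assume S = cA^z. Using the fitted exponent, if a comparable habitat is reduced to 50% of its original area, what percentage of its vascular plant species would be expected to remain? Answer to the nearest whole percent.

84%

z = ln(1043/209) / ln(75200/146) = 1.6075 / 6.2443 = 0.2574
S_new/S_old = (A_new/A_old)^z = 0.5^0.2574 = exp(0.2574 × -0.6931) = 0.8366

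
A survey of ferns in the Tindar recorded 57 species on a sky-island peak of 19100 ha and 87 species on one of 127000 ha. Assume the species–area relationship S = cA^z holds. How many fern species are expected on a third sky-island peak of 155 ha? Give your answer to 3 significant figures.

z = ln(87/57) / ln(127000/19100) = 0.4229 / 1.8945 = 0.2232
c = 57 / 19100^0.2232 = 57 / 9.027 = 6.314
S₃ = 6.314 × 155^0.2232 = 6.314 × 3.082 ≈ 19.46

19.5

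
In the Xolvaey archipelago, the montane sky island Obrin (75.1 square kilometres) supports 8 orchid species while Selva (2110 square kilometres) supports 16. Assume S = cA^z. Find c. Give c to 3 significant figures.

3.26

z = ln(S₂/S₁) / ln(A₂/A₁) = ln(16/8) / ln(2110/75.1) = 0.6931 / 3.3356 = 0.2078
c = S₁ / A₁^z = 8 / 75.1^0.2078 = 8 / 2.453 = 3.261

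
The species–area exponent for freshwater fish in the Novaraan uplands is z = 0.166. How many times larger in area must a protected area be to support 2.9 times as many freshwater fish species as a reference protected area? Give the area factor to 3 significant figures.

(A₂/A₁)^0.166 = 2.9, so A₂/A₁ = 2.9^(1/0.166) = 2.9^6.024
ln(A₂/A₁) = ln 2.9 / 0.166 = 1.0647 / 0.166 = 6.4139
A₂/A₁ = e^6.4139 ≈ 610.3

610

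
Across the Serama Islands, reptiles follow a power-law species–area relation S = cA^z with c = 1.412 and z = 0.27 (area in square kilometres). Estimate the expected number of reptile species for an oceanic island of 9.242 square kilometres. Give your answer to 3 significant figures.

2.57

S = 1.412 × 9.242^0.27 = 1.412 × 1.823 ≈ 2.574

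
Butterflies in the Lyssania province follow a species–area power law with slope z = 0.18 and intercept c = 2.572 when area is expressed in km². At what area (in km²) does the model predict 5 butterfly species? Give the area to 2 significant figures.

5 = 2.572 × A^0.18  ⇒  A^0.18 = 5/2.572 = 1.944
ln A = ln(1.944) / 0.18 = 0.6648 / 0.18 = 3.6931
A = e^3.6931 ≈ 40.17 km²

40 km²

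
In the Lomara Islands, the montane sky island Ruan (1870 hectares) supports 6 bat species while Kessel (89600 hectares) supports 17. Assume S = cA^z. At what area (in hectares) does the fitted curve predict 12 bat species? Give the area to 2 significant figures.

25000 hectares

z = ln(17/6) / ln(89600/1870) = 1.0415 / 3.8694 = 0.2692
c = 6 / 1870^0.2692 = 6 / 7.597 = 0.7898
A = (12/0.7898)^(1/0.2692) ⇒ ln A = ln(15.19)/0.2692 = 10.1090
A = e^10.1090 ≈ 24563 hectares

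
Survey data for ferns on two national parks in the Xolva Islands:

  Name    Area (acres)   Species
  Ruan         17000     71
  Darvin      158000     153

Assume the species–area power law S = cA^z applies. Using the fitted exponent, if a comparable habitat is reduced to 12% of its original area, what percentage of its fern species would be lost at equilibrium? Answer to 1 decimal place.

z = ln(153/71) / ln(158000/17000) = 0.7678 / 2.2294 = 0.3444
S_new/S_old = (A_new/A_old)^z = 0.12^0.3444 = exp(0.3444 × -2.1203) = 0.4818
Fraction lost = 1 − 0.4818 = 0.5182

51.8%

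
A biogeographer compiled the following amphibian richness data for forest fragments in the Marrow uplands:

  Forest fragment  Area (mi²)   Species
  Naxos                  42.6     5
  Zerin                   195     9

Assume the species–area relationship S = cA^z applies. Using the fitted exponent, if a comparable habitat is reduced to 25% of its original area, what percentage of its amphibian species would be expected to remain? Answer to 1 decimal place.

58.5%

z = ln(9/5) / ln(195/42.6) = 0.5878 / 1.5211 = 0.3864
S_new/S_old = (A_new/A_old)^z = 0.25^0.3864 = exp(0.3864 × -1.3863) = 0.5853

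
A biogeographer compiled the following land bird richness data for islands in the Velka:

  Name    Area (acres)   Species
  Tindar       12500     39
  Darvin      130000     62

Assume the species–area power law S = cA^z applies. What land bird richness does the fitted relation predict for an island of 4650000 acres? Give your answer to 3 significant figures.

126

z = ln(62/39) / ln(130000/12500) = 0.4636 / 2.3418 = 0.1980
c = 39 / 12500^0.1980 = 39 / 6.471 = 6.026
S₃ = 6.026 × 4650000^0.1980 = 6.026 × 20.89 ≈ 125.9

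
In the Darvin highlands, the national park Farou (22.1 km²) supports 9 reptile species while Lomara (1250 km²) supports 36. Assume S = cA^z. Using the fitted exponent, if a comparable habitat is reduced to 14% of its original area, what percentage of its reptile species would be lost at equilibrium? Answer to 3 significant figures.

49.1%

z = ln(36/9) / ln(1250/22.1) = 1.3863 / 4.0353 = 0.3435
S_new/S_old = (A_new/A_old)^z = 0.14^0.3435 = exp(0.3435 × -1.9661) = 0.5089
Fraction lost = 1 − 0.5089 = 0.4911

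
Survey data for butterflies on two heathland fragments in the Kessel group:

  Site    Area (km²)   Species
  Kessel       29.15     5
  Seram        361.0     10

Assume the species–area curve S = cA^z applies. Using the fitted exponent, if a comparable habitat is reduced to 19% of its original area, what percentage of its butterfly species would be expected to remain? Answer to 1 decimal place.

z = ln(10/5) / ln(361/29.15) = 0.6931 / 2.5164 = 0.2754
S_new/S_old = (A_new/A_old)^z = 0.19^0.2754 = exp(0.2754 × -1.6607) = 0.6329

63.3%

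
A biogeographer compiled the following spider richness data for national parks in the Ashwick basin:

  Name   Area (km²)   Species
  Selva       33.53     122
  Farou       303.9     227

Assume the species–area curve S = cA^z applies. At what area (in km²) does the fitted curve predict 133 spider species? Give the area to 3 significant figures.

z = ln(227/122) / ln(303.9/33.53) = 0.6209 / 2.2043 = 0.2817
c = 122 / 33.53^0.2817 = 122 / 2.69 = 45.36
A = (133/45.36)^(1/0.2817) ⇒ ln A = ln(2.932)/0.2817 = 3.8189
A = e^3.8189 ≈ 45.55 km²

45.6 km²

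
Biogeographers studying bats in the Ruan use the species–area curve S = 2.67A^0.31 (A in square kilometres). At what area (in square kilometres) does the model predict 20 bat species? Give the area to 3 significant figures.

662 square kilometres

20 = 2.67 × A^0.31  ⇒  A^0.31 = 20/2.67 = 7.491
ln A = ln(7.491) / 0.31 = 2.0137 / 0.31 = 6.4957
A = e^6.4957 ≈ 662.3 square kilometres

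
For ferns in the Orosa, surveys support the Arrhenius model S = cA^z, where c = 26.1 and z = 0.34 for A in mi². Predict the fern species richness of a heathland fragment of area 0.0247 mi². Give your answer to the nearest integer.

S = 26.1 × 0.0247^0.34
ln S = ln 26.1 + 0.34 × ln 0.0247 = 3.2619 + 0.34 × -3.7010 = 2.0036
S = e^2.0036 ≈ 7.416

7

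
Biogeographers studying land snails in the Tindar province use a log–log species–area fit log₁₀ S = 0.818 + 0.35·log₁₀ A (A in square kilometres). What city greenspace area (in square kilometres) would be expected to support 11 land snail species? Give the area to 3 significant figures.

4.35 square kilometres

11 = 6.577 × A^0.35  ⇒  A^0.35 = 11/6.577 = 1.673
ln A = ln(1.673) / 0.35 = 0.5144 / 0.35 = 1.4697
A = e^1.4697 ≈ 4.348 square kilometres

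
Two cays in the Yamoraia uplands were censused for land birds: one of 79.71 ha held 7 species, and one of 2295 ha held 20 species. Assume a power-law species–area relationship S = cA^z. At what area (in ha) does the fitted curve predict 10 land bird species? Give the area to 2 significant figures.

z = ln(20/7) / ln(2295/79.71) = 1.0498 / 3.3601 = 0.3124
c = 7 / 79.71^0.3124 = 7 / 3.927 = 1.782
A = (10/1.782)^(1/0.3124) ⇒ ln A = ln(5.611)/0.3124 = 5.5200
A = e^5.5200 ≈ 249.6 ha

250 ha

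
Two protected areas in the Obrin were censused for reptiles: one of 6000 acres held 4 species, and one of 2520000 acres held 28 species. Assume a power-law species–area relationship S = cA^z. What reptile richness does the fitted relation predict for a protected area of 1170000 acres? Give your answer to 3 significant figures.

21.9

z = ln(28/4) / ln(2520000/6000) = 1.9459 / 6.0403 = 0.3222
c = 4 / 6000^0.3222 = 4 / 16.49 = 0.2426
S₃ = 0.2426 × 1170000^0.3222 = 0.2426 × 90.14 ≈ 21.87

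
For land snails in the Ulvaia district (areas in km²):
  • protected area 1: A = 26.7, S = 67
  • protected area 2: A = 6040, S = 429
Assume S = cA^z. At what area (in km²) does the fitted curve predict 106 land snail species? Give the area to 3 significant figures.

z = ln(429/67) / ln(6040/26.7) = 1.8568 / 5.4215 = 0.3425
c = 67 / 26.7^0.3425 = 67 / 3.08 = 21.75
A = (106/21.75)^(1/0.3425) ⇒ ln A = ln(4.873)/0.3425 = 4.6241
A = e^4.6241 ≈ 101.9 km²

102 km²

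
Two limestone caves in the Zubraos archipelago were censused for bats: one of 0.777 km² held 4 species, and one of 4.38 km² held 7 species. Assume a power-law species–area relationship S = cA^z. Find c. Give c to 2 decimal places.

z = ln(S₂/S₁) / ln(A₂/A₁) = ln(7/4) / ln(4.38/0.777) = 0.5596 / 1.7294 = 0.3236
c = S₁ / A₁^z = 4 / 0.777^0.3236 = 4 / 0.9216 = 4.34

4.34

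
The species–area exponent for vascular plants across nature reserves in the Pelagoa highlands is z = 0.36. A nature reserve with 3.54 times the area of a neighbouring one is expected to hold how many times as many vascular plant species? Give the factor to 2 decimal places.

1.58

S₂/S₁ = (A₂/A₁)^z = 3.54^0.36
ln(S₂/S₁) = 0.36 × ln 3.54 = 0.36 × 1.2641 = 0.4551
S₂/S₁ = e^0.4551 ≈ 1.576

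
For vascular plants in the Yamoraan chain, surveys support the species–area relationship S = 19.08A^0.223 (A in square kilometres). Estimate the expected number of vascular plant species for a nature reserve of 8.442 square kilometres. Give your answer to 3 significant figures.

S = 19.08 × 8.442^0.223
ln S = ln 19.08 + 0.223 × ln 8.442 = 2.9486 + 0.223 × 2.1332 = 3.4243
S = e^3.4243 ≈ 30.7

30.7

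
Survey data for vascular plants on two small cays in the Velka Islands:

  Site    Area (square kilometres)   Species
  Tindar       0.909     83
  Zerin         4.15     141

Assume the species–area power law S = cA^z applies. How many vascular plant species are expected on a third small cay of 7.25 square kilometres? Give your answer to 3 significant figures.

z = ln(141/83) / ln(4.15/0.909) = 0.5299 / 1.5185 = 0.3490
c = 83 / 0.909^0.3490 = 83 / 0.9673 = 85.81
S₃ = 85.81 × 7.25^0.3490 = 85.81 × 1.996 ≈ 171.3

171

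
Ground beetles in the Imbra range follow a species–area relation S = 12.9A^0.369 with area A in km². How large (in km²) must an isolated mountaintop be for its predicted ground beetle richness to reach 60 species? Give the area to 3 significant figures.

60 = 12.9 × A^0.369  ⇒  A^0.369 = 60/12.9 = 4.651
ln A = ln(4.651) / 0.369 = 1.5371 / 0.369 = 4.1656
A = e^4.1656 ≈ 64.43 km²

64.4 km²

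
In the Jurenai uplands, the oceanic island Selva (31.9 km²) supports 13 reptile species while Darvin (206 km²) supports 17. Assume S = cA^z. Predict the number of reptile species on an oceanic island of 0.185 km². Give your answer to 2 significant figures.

z = ln(17/13) / ln(206/31.9) = 0.2683 / 1.8653 = 0.1438
c = 13 / 31.9^0.1438 = 13 / 1.645 = 7.901
S₃ = 7.901 × 0.185^0.1438 = 7.901 × 0.7845 ≈ 6.198

6.2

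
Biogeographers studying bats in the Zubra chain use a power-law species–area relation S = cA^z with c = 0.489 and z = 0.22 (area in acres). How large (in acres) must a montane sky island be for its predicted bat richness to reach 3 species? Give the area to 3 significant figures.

3 = 0.489 × A^0.22  ⇒  A^0.22 = 3/0.489 = 6.135
ln A = ln(6.135) / 0.22 = 1.8140 / 0.22 = 8.2455
A = e^8.2455 ≈ 3810 acres

3810 acres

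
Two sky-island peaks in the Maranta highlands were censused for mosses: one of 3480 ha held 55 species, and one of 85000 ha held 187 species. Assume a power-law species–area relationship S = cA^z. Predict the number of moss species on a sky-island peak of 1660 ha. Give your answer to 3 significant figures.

41.4

z = ln(187/55) / ln(85000/3480) = 1.2238 / 3.1956 = 0.3830
c = 55 / 3480^0.3830 = 55 / 22.71 = 2.422
S₃ = 2.422 × 1660^0.3830 = 2.422 × 17.11 ≈ 41.42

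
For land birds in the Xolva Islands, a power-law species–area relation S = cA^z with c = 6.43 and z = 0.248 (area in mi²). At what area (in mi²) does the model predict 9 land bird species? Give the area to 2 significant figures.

9 = 6.43 × A^0.248  ⇒  A^0.248 = 9/6.43 = 1.4
ln A = ln(1.4) / 0.248 = 0.3363 / 0.248 = 1.3558
A = e^1.3558 ≈ 3.88 mi²

3.9 mi²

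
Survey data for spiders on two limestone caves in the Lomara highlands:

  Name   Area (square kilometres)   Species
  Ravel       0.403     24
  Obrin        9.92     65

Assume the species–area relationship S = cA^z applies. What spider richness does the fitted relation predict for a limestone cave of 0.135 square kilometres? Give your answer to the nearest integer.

z = ln(65/24) / ln(9.92/0.403) = 0.9963 / 3.2034 = 0.3110
c = 24 / 0.403^0.3110 = 24 / 0.7538 = 31.84
S₃ = 31.84 × 0.135^0.3110 = 31.84 × 0.5364 ≈ 17.08

17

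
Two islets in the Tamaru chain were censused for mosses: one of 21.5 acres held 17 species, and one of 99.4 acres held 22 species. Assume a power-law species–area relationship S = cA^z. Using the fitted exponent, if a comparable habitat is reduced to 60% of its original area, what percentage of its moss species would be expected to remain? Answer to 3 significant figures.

91.8%

z = ln(22/17) / ln(99.4/21.5) = 0.2578 / 1.5311 = 0.1684
S_new/S_old = (A_new/A_old)^z = 0.6^0.1684 = exp(0.1684 × -0.5108) = 0.9176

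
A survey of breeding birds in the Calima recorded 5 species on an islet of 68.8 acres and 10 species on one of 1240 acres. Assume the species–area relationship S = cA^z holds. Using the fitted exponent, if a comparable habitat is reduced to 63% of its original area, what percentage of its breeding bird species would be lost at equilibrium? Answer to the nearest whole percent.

z = ln(10/5) / ln(1240/68.8) = 0.6931 / 2.8917 = 0.2397
S_new/S_old = (A_new/A_old)^z = 0.63^0.2397 = exp(0.2397 × -0.4620) = 0.8952
Fraction lost = 1 − 0.8952 = 0.1048

10%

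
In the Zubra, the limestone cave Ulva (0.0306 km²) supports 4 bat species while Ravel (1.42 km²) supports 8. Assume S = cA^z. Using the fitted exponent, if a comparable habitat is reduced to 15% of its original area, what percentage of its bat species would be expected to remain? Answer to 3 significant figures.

71.0%

z = ln(8/4) / ln(1.42/0.0306) = 0.6931 / 3.8374 = 0.1806
S_new/S_old = (A_new/A_old)^z = 0.15^0.1806 = exp(0.1806 × -1.8971) = 0.7099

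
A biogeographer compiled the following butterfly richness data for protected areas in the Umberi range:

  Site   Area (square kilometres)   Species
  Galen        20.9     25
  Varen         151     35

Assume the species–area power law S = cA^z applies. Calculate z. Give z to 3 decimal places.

0.170

Taking logs: ln S = ln c + z ln A, so z = (ln S₂ − ln S₁)/(ln A₂ − ln A₁).
z = ln(35/25) / ln(151/20.9) = ln(1.4) / ln(7.225) = 0.3365 / 1.9775 = 0.1701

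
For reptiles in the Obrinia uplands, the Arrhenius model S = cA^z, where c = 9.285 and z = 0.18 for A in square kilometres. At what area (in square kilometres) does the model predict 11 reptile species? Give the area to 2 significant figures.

11 = 9.285 × A^0.18  ⇒  A^0.18 = 11/9.285 = 1.185
ln A = ln(1.185) / 0.18 = 0.1695 / 0.18 = 0.9416
A = e^0.9416 ≈ 2.564 square kilometres

2.6 square kilometres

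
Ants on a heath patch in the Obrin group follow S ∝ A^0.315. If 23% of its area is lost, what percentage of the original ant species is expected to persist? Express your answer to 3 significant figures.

92.1%

S_new/S_old = (A_new/A_old)^z = 0.77^0.315
= exp(0.315 × ln 0.77) = exp(0.315 × -0.2614) = exp(-0.0823) ≈ 0.921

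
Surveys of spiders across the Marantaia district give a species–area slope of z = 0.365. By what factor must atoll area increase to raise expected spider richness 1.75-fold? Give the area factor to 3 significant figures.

(A₂/A₁)^0.365 = 1.75, so A₂/A₁ = 1.75^(1/0.365) = 1.75^2.74
ln(A₂/A₁) = ln 1.75 / 0.365 = 0.5596 / 0.365 = 1.5332
A₂/A₁ = e^1.5332 ≈ 4.633

4.63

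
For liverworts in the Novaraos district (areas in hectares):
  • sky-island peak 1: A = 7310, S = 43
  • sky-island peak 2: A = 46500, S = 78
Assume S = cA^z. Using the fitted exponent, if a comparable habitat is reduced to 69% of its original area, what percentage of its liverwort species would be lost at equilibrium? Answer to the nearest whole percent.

z = ln(78/43) / ln(46500/7310) = 0.5955 / 1.8502 = 0.3219
S_new/S_old = (A_new/A_old)^z = 0.69^0.3219 = exp(0.3219 × -0.3711) = 0.8874
Fraction lost = 1 − 0.8874 = 0.1126

11%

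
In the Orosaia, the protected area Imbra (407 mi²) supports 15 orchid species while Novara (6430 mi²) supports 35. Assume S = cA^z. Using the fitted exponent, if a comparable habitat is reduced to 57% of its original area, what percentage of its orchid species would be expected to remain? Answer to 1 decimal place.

z = ln(35/15) / ln(6430/407) = 0.8473 / 2.7599 = 0.3070
S_new/S_old = (A_new/A_old)^z = 0.57^0.3070 = exp(0.3070 × -0.5621) = 0.8415

84.1%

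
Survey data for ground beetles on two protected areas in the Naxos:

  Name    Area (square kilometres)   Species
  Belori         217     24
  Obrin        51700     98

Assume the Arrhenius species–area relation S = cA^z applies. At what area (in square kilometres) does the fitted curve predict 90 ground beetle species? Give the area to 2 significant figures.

37000 square kilometres

z = ln(98/24) / ln(51700/217) = 1.4069 / 5.4733 = 0.2570
c = 24 / 217^0.2570 = 24 / 3.986 = 6.02
A = (90/6.02)^(1/0.2570) ⇒ ln A = ln(14.95)/0.2570 = 10.5219
A = e^10.5219 ≈ 37120 square kilometres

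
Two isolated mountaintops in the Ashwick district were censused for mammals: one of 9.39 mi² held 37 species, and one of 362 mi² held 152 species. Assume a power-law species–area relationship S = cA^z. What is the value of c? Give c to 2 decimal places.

15.56

z = ln(S₂/S₁) / ln(A₂/A₁) = ln(152/37) / ln(362/9.39) = 1.4130 / 3.6520 = 0.3869
c = S₁ / A₁^z = 37 / 9.39^0.3869 = 37 / 2.379 = 15.56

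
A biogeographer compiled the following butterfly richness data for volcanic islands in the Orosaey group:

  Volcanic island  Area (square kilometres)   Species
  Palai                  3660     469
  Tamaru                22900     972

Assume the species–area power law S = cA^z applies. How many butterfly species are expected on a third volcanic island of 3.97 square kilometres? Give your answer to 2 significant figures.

31

z = ln(972/469) / ln(22900/3660) = 0.7288 / 1.8337 = 0.3974
c = 469 / 3660^0.3974 = 469 / 26.08 = 17.99
S₃ = 17.99 × 3.97^0.3974 = 17.99 × 1.73 ≈ 31.11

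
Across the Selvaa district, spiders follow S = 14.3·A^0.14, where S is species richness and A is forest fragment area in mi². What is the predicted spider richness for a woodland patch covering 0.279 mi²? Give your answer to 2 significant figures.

12

S = 14.3 × 0.279^0.14
ln S = ln 14.3 + 0.14 × ln 0.279 = 2.6603 + 0.14 × -1.2765 = 2.4815
S = e^2.4815 ≈ 11.96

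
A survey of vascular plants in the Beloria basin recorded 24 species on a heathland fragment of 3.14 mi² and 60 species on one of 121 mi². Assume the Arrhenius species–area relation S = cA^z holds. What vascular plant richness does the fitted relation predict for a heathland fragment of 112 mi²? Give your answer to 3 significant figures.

z = ln(60/24) / ln(121/3.14) = 0.9163 / 3.6516 = 0.2509
c = 24 / 3.14^0.2509 = 24 / 1.333 = 18.01
S₃ = 18.01 × 112^0.2509 = 18.01 × 3.267 ≈ 58.85

58.8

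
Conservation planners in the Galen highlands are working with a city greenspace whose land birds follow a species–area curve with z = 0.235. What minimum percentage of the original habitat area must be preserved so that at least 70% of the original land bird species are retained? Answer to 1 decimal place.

Need (A_new/A_old)^0.235 = 0.7, so A_new/A_old = 0.7^(1/0.235) = 0.7^4.255
ln(A_new/A_old) = ln 0.7 / 0.235 = -0.3567 / 0.235 = -1.5178
A_new/A_old = e^-1.5178 ≈ 0.2192

21.9%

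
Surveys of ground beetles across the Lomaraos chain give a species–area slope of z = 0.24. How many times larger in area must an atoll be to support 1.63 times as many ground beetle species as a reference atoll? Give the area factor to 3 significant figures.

7.66

(A₂/A₁)^0.24 = 1.63, so A₂/A₁ = 1.63^(1/0.24) = 1.63^4.167
ln(A₂/A₁) = ln 1.63 / 0.24 = 0.4886 / 0.24 = 2.0358
A₂/A₁ = e^2.0358 ≈ 7.658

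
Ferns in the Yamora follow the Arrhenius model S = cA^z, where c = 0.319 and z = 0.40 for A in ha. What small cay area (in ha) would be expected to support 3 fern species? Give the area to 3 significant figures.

3 = 0.319 × A^0.4  ⇒  A^0.4 = 3/0.319 = 9.404
ln A = ln(9.404) / 0.4 = 2.2412 / 0.4 = 5.6029
A = e^5.6029 ≈ 271.2 ha

271 ha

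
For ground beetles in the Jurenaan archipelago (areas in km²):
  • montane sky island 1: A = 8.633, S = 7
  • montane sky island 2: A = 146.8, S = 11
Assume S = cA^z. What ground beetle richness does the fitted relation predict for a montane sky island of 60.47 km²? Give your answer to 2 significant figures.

z = ln(11/7) / ln(146.8/8.633) = 0.4520 / 2.8335 = 0.1595
c = 7 / 8.633^0.1595 = 7 / 1.41 = 4.963
S₃ = 4.963 × 60.47^0.1595 = 4.963 × 1.924 ≈ 9.549

9.5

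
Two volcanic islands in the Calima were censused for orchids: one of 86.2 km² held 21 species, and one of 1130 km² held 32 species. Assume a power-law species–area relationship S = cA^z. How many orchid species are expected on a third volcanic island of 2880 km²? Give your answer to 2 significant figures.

z = ln(32/21) / ln(1130/86.2) = 0.4212 / 2.5733 = 0.1637
c = 21 / 86.2^0.1637 = 21 / 2.074 = 10.13
S₃ = 10.13 × 2880^0.1637 = 10.13 × 3.683 ≈ 37.3

37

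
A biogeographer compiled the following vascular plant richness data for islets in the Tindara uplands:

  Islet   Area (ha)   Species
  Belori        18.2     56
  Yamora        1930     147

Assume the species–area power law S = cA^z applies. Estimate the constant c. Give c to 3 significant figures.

z = ln(S₂/S₁) / ln(A₂/A₁) = ln(147/56) / ln(1930/18.2) = 0.9651 / 4.6639 = 0.2069
c = S₁ / A₁^z = 56 / 18.2^0.2069 = 56 / 1.823 = 30.72

30.7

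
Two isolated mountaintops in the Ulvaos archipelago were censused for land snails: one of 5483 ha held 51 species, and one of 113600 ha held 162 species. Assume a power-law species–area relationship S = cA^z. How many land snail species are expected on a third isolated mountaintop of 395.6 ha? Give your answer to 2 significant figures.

19

z = ln(162/51) / ln(113600/5483) = 1.1558 / 3.0310 = 0.3813
c = 51 / 5483^0.3813 = 51 / 26.65 = 1.914
S₃ = 1.914 × 395.6^0.3813 = 1.914 × 9.781 ≈ 18.72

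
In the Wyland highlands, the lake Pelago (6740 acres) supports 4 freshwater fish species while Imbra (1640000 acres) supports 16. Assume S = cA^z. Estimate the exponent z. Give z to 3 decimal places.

Taking logs: ln S = ln c + z ln A, so z = (ln S₂ − ln S₁)/(ln A₂ − ln A₁).
z = ln(16/4) / ln(1640000/6740) = ln(4) / ln(243.3) = 1.3863 / 5.4944 = 0.2523

0.252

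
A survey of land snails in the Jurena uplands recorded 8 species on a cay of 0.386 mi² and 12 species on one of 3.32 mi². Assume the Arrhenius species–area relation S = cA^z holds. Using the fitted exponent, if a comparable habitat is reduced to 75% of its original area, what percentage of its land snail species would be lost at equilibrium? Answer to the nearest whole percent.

5%

z = ln(12/8) / ln(3.32/0.386) = 0.4055 / 2.1519 = 0.1884
S_new/S_old = (A_new/A_old)^z = 0.75^0.1884 = exp(0.1884 × -0.2877) = 0.9472
Fraction lost = 1 − 0.9472 = 0.05276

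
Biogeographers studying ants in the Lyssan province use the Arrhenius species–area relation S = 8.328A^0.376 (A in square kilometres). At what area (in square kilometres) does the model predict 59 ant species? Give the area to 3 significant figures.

183 square kilometres

59 = 8.328 × A^0.376  ⇒  A^0.376 = 59/8.328 = 7.085
ln A = ln(7.085) / 0.376 = 1.9579 / 0.376 = 5.2072
A = e^5.2072 ≈ 182.6 square kilometres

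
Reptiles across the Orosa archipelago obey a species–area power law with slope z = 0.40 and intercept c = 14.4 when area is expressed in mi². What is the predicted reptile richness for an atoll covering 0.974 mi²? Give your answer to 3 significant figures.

14.2

S = 14.4 × 0.974^0.4 = 14.4 × 0.9895 ≈ 14.25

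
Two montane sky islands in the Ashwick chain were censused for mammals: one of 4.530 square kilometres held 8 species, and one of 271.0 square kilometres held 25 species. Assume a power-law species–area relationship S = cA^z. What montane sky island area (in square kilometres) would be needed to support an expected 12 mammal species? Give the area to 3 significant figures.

19.4 square kilometres

z = ln(25/8) / ln(271/4.53) = 1.1394 / 4.0914 = 0.2785
c = 8 / 4.53^0.2785 = 8 / 1.523 = 5.253
A = (12/5.253)^(1/0.2785) ⇒ ln A = ln(2.285)/0.2785 = 2.9666
A = e^2.9666 ≈ 19.43 square kilometres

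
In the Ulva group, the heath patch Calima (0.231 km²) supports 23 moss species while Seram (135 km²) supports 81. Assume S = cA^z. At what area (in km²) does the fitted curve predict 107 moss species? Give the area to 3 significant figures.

552 km²

z = ln(81/23) / ln(135/0.231) = 1.2590 / 6.3706 = 0.1976
c = 23 / 0.231^0.1976 = 23 / 0.7486 = 30.72
A = (107/30.72)^(1/0.1976) ⇒ ln A = ln(3.483)/0.1976 = 6.3139
A = e^6.3139 ≈ 552.2 km²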